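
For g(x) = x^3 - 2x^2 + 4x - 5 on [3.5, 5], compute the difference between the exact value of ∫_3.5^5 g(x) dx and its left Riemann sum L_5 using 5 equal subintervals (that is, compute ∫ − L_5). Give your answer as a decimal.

Exact integral: ∫_3.5^5 g(x) dx = 81.984375.
L_5 = 72.8325.
Error = 81.984375 − 72.8325 = 9.151875.

9.151875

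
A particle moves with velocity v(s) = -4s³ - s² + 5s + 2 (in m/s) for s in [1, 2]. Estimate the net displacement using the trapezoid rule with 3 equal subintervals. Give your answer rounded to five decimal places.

-8.18519

Δs = (2 − 1)/3 = 1/3.
v(1) = 2, v(4/3) = -70/27, v(5/3) = -296/27, v(2) = -24.
T_3 = (Δs/2)·[v(s_0) + 2v(s_1) + 2v(s_2) + v(s_3)].
Sum ≈ -8.18519.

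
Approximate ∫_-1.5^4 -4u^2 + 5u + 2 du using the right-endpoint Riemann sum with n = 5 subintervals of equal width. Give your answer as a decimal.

Δu = (4 − (-1.5))/5 = 1.1.
Right endpoints: -0.4, 0.7, 1.8, 2.9, 4.
f(-0.4) = -0.64, f(0.7) = 3.54, f(1.8) = -1.96, f(2.9) = -17.14, f(4) = -42.
Sum = Δu · [f(-0.4) + f(0.7) + f(1.8) + f(2.9) + f(4)].
Sum = -64.02.

-64.02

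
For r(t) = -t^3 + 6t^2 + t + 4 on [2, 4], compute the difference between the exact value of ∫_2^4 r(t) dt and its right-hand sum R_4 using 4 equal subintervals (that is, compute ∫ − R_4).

Exact integral: ∫_2^4 r(t) dt = 66.
R_4 = 70.25.
Error = 66 − 70.25 = -4.25.

-4.25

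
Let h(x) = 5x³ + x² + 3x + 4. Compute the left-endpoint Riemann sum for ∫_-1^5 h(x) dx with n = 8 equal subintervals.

647.4375

Δx = (5 − (-1))/8 = 0.75.
Left endpoints: -1, -0.25, 0.5, 1.25, 2, 2.75, 3.5, 4.25.
h(-1) = -3, h(-0.25) = 3.234375, h(0.5) = 6.375, h(1.25) = 19.078125, h(2) = 54, h(2.75) = 123.796875, h(3.5) = 241.125, h(4.25) = 418.640625.
Sum = Δx · [h(-1) + h(-0.25) + h(0.5) + ...].
Sum = 647.4375.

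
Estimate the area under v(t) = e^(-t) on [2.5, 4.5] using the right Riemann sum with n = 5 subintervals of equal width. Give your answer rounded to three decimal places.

Δt = (4.5 − 2.5)/5 = 0.4.
Right endpoints: 2.9, 3.3, 3.7, 4.1, 4.5.
v(2.9) ≈ 0.055, v(3.3) ≈ 0.037, v(3.7) ≈ 0.025, v(4.1) ≈ 0.017, v(4.5) ≈ 0.011.
Sum = Δt · [v(2.9) + v(3.3) + v(3.7) + v(4.1) + v(4.5)].
Sum ≈ 0.058.

0.058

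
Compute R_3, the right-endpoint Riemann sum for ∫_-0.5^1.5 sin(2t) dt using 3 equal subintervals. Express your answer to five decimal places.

0.97582

Δt = (1.5 − (-0.5))/3 = 2/3.
Right endpoints: 1/6, 5/6, 1.5.
f(1/6) ≈ 0.32719, f(5/6) ≈ 0.99541, f(1.5) ≈ 0.14112.
Sum = Δt · [f(1/6) + f(5/6) + f(1.5)].
Sum ≈ 0.97582.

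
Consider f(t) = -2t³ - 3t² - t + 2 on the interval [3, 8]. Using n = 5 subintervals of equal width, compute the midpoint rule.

-2495

Δt = (8 − 3)/5 = 1.
Midpoints: 3.5, 4.5, 5.5, 6.5, 7.5.
f(3.5) = -124, f(4.5) = -245.5, f(5.5) = -427, f(6.5) = -680.5, f(7.5) = -1018.
Sum = Δt · [f(3.5) + f(4.5) + f(5.5) + f(6.5) + f(7.5)].
Sum = -2495.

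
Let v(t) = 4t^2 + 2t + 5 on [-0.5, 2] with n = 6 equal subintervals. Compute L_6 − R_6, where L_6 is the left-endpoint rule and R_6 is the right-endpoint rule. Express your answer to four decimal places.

L_6 ≈ 23.206019.
R_6 ≈ 31.539352.
L_6 − R_6 ≈ -8.3333.

-8.3333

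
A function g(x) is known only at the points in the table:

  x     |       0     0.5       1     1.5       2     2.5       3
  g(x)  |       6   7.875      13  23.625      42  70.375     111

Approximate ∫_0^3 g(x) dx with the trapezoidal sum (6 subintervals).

107.6875

Δx = 0.5.
T_6 = (0.5/2)·[6 + 2·7.875 + 2·13 + 2·23.625 + 2·42 + 2·70.375 + 111] = 107.6875.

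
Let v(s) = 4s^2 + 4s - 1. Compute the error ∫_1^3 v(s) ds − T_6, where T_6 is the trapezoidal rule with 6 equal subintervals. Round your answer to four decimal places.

-0.1481

Exact integral: ∫_1^3 v(s) ds ≈ 48.666667.
T_6 ≈ 48.814815.
Error ≈ 48.666667 − 48.814815 ≈ -0.1481.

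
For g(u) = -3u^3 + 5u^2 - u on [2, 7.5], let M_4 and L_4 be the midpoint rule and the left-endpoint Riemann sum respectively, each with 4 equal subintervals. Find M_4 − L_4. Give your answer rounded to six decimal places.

M_4 ≈ -1664.66845703.
L_4 ≈ -1085.01464844.
M_4 − L_4 ≈ -579.653809.

-579.653809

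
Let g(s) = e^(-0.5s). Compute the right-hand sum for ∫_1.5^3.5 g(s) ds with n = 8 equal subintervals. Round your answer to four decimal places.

0.5606

Δs = (3.5 − 1.5)/8 = 0.25.
Right endpoints: 1.75, 2, 2.25, 2.5, 2.75, 3, 3.25, 3.5.
g(1.75) ≈ 0.4169, g(2) ≈ 0.3679, g(2.25) ≈ 0.3247, g(2.5) ≈ 0.2865, g(2.75) ≈ 0.2528, g(3) ≈ 0.2231, g(3.25) ≈ 0.1969, g(3.5) ≈ 0.1738.
Sum = Δs · [g(1.75) + g(2) + g(2.25) + ...].
Sum ≈ 0.5606.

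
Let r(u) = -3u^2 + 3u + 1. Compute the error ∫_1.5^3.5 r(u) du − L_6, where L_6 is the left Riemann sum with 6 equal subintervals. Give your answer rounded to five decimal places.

Exact integral: ∫_1.5^3.5 r(u) du = -22.5.
L_6 ≈ -18.6111111.
Error ≈ -22.5 − (-18.6111111) ≈ -3.88889.

-3.88889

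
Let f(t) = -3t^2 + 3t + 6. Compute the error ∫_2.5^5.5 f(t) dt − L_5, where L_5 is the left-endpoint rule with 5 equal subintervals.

-18.36

Exact integral: ∫_2.5^5.5 f(t) dt = -96.75.
L_5 = -78.39.
Error = -96.75 − (-78.39) = -18.36.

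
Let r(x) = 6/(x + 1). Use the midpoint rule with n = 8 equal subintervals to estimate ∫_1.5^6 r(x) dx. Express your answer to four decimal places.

6.1668

Δx = (6 − 1.5)/8 = 0.5625.
Midpoints: 1.78125, 2.34375, 2.90625, 3.46875, 4.03125, 4.59375, 5.15625, 5.71875.
r(1.78125) = 192/89, r(2.34375) = 192/107, r(2.90625) = 1.536, r(3.46875) = 192/143, r(4.03125) = 192/161, r(4.59375) = 192/179, r(5.15625) = 192/197, r(5.71875) = 192/215.
Sum = Δx · [r(1.78125) + r(2.34375) + r(2.90625) + ...].
Sum ≈ 6.1668.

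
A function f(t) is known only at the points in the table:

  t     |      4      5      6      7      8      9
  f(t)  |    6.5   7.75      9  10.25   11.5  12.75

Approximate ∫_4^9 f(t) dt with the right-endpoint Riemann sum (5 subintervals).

Δt = 1.
Sum = 1·[7.75 + 9 + 10.25 + 11.5 + 12.75] = 51.25.

51.25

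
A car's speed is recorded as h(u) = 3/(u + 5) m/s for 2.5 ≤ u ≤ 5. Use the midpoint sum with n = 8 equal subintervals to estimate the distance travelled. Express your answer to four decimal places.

Δu = (5 − 2.5)/8 = 0.3125.
Midpoints: 2.65625, 2.96875, 3.28125, 3.59375, 3.90625, 4.21875, 4.53125, 4.84375.
h(2.65625) = 96/245, h(2.96875) = 32/85, h(3.28125) = 96/265, h(3.59375) = 96/275, h(3.90625) = 32/95, h(4.21875) = 96/295, h(4.53125) = 96/305, h(4.84375) = 32/105.
Sum = Δu · [h(2.65625) + h(2.96875) + h(3.28125) + ...].
Sum ≈ 0.8630.

0.8630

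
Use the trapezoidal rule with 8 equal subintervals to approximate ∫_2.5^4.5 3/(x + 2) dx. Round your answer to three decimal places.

Δx = (4.5 − 2.5)/8 = 0.25.
f(2.5) = 2/3, f(2.75) = 12/19, f(3) = 0.6, f(3.25) = 4/7, f(3.5) = 6/11, f(3.75) = 12/23, f(4) = 0.5, f(4.25) = 0.48, f(4.5) = 6/13.
T_8 = (Δx/2)·[f(x_0) + 2f(x_1) + ... + 2f(x_{7}) + f(x_8)].
Sum ≈ 1.104.

1.104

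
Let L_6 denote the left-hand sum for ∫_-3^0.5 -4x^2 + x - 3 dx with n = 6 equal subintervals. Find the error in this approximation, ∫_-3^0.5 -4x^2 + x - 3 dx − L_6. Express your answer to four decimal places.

Exact integral: ∫_-3^0.5 f(x) dx ≈ -51.041667.
L_6 ≈ -63.064815.
Error ≈ -51.041667 − (-63.064815) ≈ 12.0231.

12.0231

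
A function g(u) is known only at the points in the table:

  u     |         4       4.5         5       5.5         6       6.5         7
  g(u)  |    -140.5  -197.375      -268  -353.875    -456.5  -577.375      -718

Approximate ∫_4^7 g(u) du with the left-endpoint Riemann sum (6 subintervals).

Δu = 0.5.
Sum = 0.5·[(-140.5) + (-197.375) + (-268) + (-353.875) + (-456.5) + (-577.375)] = -996.8125.

-996.8125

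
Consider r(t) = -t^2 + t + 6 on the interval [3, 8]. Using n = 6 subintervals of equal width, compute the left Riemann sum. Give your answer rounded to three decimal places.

Δt = (8 − 3)/6 = 5/6.
Left endpoints: 3, 23/6, 14/3, 5.5, 19/3, 43/6.
r(3) = 0, r(23/6) = -175/36, r(14/3) = -100/9, r(5.5) = -18.75, r(19/3) = -250/9, r(43/6) = -1375/36.
Sum = Δt · [r(3) + r(23/6) + r(14/3) + ...].
Sum ≈ -83.912.

-83.912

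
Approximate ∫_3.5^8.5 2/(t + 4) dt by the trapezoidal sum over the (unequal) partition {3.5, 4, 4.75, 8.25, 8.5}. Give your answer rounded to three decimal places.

1.035

Subinterval widths: 0.5, 0.75, 3.5, 0.25.
f(3.5) = 4/15, f(4) = 0.25, f(4.75) = 8/35, f(8.25) = 8/49, f(8.5) = 0.16.
On each subinterval the trapezoid contributes (Δt_i/2)·[f(t_{i-1}) + f(t_i)].
Sum ≈ 1.035.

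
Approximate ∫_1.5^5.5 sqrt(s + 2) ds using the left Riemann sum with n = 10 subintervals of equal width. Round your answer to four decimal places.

Δs = (5.5 − 1.5)/10 = 0.4.
Left endpoints: 1.5, 1.9, 2.3, 2.7, 3.1, 3.5, 3.9, 4.3, 4.7, 5.1.
f(1.5) ≈ 1.8708, f(1.9) ≈ 1.9748, f(2.3) ≈ 2.0736, f(2.7) ≈ 2.1679, f(3.1) ≈ 2.2583, f(3.5) ≈ 2.3452, f(3.9) ≈ 2.4290, f(4.3) ≈ 2.5100, f(4.7) ≈ 2.5884, f(5.1) ≈ 2.6646.
Sum = Δs · [f(1.5) + f(1.9) + f(2.3) + ...].
Sum ≈ 9.1531.

9.1531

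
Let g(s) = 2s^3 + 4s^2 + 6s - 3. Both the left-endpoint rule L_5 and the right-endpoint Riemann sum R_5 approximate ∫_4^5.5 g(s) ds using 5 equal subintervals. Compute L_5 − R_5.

L_5 = 464.4.
R_5 = 545.625.
L_5 − R_5 = -81.225.

-81.225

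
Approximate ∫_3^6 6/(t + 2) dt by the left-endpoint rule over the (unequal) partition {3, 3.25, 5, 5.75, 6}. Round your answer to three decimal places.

3.136

Subinterval widths: 0.25, 1.75, 0.75, 0.25.
Left endpoints: 3, 3.25, 5, 5.75.
f(3) = 1.2, f(3.25) = 8/7, f(5) = 6/7, f(5.75) = 24/31.
Sum = Σ Δt_i · f(t_i).
Sum ≈ 3.136.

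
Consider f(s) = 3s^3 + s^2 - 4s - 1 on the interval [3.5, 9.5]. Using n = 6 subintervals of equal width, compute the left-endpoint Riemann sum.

4916.5

Δs = (9.5 − 3.5)/6 = 1.
Left endpoints: 3.5, 4.5, 5.5, 6.5, 7.5, 8.5.
f(3.5) = 125.875, f(4.5) = 274.625, f(5.5) = 506.375, f(6.5) = 839.125, f(7.5) = 1290.875, f(8.5) = 1879.625.
Sum = Δs · [f(3.5) + f(4.5) + f(5.5) + ...].
Sum = 4916.5.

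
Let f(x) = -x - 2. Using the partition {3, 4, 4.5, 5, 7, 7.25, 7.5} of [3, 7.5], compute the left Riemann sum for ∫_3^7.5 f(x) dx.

-29.8125

Subinterval widths: 1, 0.5, 0.5, 2, 0.25, 0.25.
Left endpoints: 3, 4, 4.5, 5, 7, 7.25.
f(3) = -5, f(4) = -6, f(4.5) = -6.5, f(5) = -7, f(7) = -9, f(7.25) = -9.25.
Sum = Σ Δx_i · f(x_i).
Sum = -29.8125.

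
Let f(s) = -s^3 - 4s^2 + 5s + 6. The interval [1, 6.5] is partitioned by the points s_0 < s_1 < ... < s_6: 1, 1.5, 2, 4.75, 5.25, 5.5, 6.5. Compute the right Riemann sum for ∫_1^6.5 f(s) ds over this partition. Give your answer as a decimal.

-1044.48046875

Subinterval widths: 0.5, 0.5, 2.75, 0.5, 0.25, 1.
Right endpoints: 1.5, 2, 4.75, 5.25, 5.5, 6.5.
f(1.5) = 1.125, f(2) = -8, f(4.75) = -167.671875, f(5.25) = -222.703125, f(5.5) = -253.875, f(6.5) = -405.125.
Sum = Σ Δs_i · f(s_i).
Sum = -1044.48046875.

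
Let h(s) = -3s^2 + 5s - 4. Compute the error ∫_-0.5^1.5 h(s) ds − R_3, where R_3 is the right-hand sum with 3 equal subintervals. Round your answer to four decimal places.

Exact integral: ∫_-0.5^1.5 h(s) ds = -6.5.
R_3 ≈ -5.611111.
Error ≈ -6.5 − (-5.611111) ≈ -0.8889.

-0.8889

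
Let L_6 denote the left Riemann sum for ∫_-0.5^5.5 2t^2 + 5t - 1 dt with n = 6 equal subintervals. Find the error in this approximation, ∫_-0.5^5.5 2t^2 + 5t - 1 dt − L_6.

43

Exact integral: ∫_-0.5^5.5 f(t) dt = 180.
L_6 = 137.
Error = 180 − 137 = 43.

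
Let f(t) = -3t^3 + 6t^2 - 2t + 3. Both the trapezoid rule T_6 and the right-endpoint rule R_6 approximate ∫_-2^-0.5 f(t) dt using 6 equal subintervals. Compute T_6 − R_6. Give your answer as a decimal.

6.140625

T_6 = 36.22265625.
R_6 = 30.08203125.
T_6 − R_6 = 6.140625.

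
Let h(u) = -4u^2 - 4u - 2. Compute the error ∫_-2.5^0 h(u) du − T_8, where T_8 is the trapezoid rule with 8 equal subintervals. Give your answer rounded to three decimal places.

Exact integral: ∫_-2.5^0 h(u) du ≈ -13.33333.
T_8 = -13.49609375.
Error ≈ -13.33333 − (-13.49609375) ≈ 0.163.

0.163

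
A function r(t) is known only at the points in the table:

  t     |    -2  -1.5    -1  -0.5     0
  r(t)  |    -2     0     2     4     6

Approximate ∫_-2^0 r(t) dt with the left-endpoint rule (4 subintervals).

2

Δt = 0.5.
Sum = 0.5·[(-2) + 0 + 2 + 4] = 2.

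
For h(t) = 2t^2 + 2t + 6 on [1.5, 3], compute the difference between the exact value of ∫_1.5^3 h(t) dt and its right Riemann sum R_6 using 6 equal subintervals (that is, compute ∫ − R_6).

-2.09375

Exact integral: ∫_1.5^3 h(t) dt = 31.5.
R_6 = 33.59375.
Error = 31.5 − 33.59375 = -2.09375.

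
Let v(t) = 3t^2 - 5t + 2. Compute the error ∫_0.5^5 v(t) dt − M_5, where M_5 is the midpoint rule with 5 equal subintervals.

0.91125

Exact integral: ∫_0.5^5 v(t) dt = 72.
M_5 = 71.08875.
Error = 72 − 71.08875 = 0.91125.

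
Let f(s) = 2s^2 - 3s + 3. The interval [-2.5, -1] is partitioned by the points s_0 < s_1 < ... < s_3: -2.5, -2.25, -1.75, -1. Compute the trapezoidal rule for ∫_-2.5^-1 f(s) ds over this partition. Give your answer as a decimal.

Subinterval widths: 0.25, 0.5, 0.75.
f(-2.5) = 23, f(-2.25) = 19.875, f(-1.75) = 14.375, f(-1) = 8.
On each subinterval the trapezoid contributes (Δs_i/2)·[f(s_{i-1}) + f(s_i)].
Sum = 22.3125.

22.3125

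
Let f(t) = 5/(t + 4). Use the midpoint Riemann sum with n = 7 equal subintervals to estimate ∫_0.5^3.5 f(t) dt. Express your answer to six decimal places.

Δt = (3.5 − 0.5)/7 = 3/7.
Midpoints: 5/7, 8/7, 11/7, 2, 17/7, 20/7, 23/7.
f(5/7) = 35/33, f(8/7) = 35/36, f(11/7) = 35/39, f(2) = 5/6, f(17/7) = 7/9, f(20/7) = 35/48, f(23/7) = 35/51.
Sum = Δt · [f(5/7) + f(8/7) + f(11/7) + ...].
Sum ≈ 2.552921.

2.552921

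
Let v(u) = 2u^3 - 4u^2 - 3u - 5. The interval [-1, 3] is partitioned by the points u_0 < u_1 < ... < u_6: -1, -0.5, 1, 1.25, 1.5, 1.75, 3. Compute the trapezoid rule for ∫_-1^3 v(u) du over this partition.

Subinterval widths: 0.5, 1.5, 0.25, 0.25, 0.25, 1.25.
v(-1) = -8, v(-0.5) = -4.75, v(1) = -10, v(1.25) = -11.09375, v(1.5) = -11.75, v(1.75) = -11.78125, v(3) = 4.
On each subinterval the trapezoid contributes (Δu_i/2)·[v(u_{i-1}) + v(u_i)].
Sum = -27.546875.

-27.546875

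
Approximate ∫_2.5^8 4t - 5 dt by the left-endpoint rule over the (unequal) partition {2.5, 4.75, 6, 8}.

66.75

Subinterval widths: 2.25, 1.25, 2.
Left endpoints: 2.5, 4.75, 6.
f(2.5) = 5, f(4.75) = 14, f(6) = 19.
Sum = Σ Δt_i · f(t_i).
Sum = 66.75.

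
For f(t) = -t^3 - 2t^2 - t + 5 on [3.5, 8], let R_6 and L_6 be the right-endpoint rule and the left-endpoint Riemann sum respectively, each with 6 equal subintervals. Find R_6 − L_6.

R_6 = -1527.15234375.
L_6 = -1094.30859375.
R_6 − L_6 = -432.84375.

-432.84375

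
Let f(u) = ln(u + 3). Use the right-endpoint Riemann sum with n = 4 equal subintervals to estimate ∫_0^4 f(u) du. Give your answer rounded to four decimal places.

Δu = (4 − 0)/4 = 1.
Right endpoints: 1, 2, 3, 4.
f(1) ≈ 1.3863, f(2) ≈ 1.6094, f(3) ≈ 1.7918, f(4) ≈ 1.9459.
Sum = Δu · [f(1) + f(2) + f(3) + f(4)].
Sum ≈ 6.7334.

6.7334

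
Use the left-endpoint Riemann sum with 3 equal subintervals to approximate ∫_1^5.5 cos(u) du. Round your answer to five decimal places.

Δu = (5.5 − 1)/3 = 1.5.
Left endpoints: 1, 2.5, 4.
f(1) ≈ 0.54030, f(2.5) ≈ -0.80114, f(4) ≈ -0.65364.
Sum = Δu · [f(1) + f(2.5) + f(4)].
Sum ≈ -1.37173.

-1.37173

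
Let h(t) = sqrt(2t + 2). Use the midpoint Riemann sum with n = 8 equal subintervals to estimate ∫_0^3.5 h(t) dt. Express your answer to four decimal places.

8.0601

Δt = (3.5 − 0)/8 = 0.4375.
Midpoints: 0.21875, 0.65625, 1.09375, 1.53125, 1.96875, 2.40625, 2.84375, 3.28125.
h(0.21875) ≈ 1.5612, h(0.65625) ≈ 1.8200, h(1.09375) ≈ 2.0463, h(1.53125) ≈ 2.2500, h(1.96875) ≈ 2.4367, h(2.40625) ≈ 2.6101, h(2.84375) ≈ 2.7726, h(3.28125) ≈ 2.9262.
Sum = Δt · [h(0.21875) + h(0.65625) + h(1.09375) + ...].
Sum ≈ 8.0601.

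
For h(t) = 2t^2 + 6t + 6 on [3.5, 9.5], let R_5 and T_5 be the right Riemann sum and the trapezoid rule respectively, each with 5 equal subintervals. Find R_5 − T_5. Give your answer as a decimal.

R_5 = 931.08.
T_5 = 815.88.
R_5 − T_5 = 115.2.

115.2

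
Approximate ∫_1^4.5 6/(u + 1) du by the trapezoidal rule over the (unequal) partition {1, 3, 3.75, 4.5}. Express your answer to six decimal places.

6.418959

Subinterval widths: 2, 0.75, 0.75.
f(1) = 3, f(3) = 1.5, f(3.75) = 24/19, f(4.5) = 12/11.
On each subinterval the trapezoid contributes (Δu_i/2)·[f(u_{i-1}) + f(u_i)].
Sum ≈ 6.418959.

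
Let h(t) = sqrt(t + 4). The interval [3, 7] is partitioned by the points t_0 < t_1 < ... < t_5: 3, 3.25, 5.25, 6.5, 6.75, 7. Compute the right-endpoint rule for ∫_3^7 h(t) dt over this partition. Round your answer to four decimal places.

12.4552

Subinterval widths: 0.25, 2, 1.25, 0.25, 0.25.
Right endpoints: 3.25, 5.25, 6.5, 6.75, 7.
h(3.25) ≈ 2.6926, h(5.25) ≈ 3.0414, h(6.5) ≈ 3.2404, h(6.75) ≈ 3.2787, h(7) ≈ 3.3166.
Sum = Σ Δt_i · h(t_i).
Sum ≈ 12.4552.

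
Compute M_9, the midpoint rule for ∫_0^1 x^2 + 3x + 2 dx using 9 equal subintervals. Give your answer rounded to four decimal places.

3.8323

Δx = (1 − 0)/9 = 1/9.
Midpoints: 1/18, 1/6, 5/18, 7/18, 0.5, 11/18, 13/18, 5/6, 17/18.
f(1/18) = 703/324, f(1/6) = 91/36, f(5/18) = 943/324, f(7/18) = 1075/324, f(0.5) = 3.75, f(11/18) = 1363/324, f(13/18) = 1519/324, f(5/6) = 187/36, f(17/18) = 1855/324.
Sum = Δx · [f(1/18) + f(1/6) + f(5/18) + ...].
Sum ≈ 3.8323.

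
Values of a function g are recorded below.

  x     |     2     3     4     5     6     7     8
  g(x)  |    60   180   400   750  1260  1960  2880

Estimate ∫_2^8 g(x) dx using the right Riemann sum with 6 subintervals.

Δx = 1.
Sum = 1·[180 + 400 + 750 + 1260 + 1960 + 2880] = 7430.

7430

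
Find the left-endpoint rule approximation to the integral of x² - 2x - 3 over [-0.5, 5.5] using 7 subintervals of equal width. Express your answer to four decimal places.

0.5204

Δx = (5.5 − (-0.5))/7 = 6/7.
Left endpoints: -0.5, 5/14, 17/14, 29/14, 41/14, 53/14, 65/14.
f(-0.5) = -1.75, f(5/14) = -703/196, f(17/14) = -775/196, f(29/14) = -559/196, f(41/14) = -55/196, f(53/14) = 737/196, f(65/14) = 1817/196.
Sum = Δx · [f(-0.5) + f(5/14) + f(17/14) + ...].
Sum ≈ 0.5204.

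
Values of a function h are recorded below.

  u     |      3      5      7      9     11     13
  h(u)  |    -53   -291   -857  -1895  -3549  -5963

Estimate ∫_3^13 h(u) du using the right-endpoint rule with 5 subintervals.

Δu = 2.
Sum = 2·[(-291) + (-857) + (-1895) + (-3549) + (-5963)] = -25110.

-25110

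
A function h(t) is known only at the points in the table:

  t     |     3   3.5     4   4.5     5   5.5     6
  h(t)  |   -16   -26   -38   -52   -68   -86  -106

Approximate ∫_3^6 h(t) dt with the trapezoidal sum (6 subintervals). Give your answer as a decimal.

-165.5

Δt = 0.5.
T_6 = (0.5/2)·[(-16) + 2·(-26) + 2·(-38) + 2·(-52) + 2·(-68) + 2·(-86) + (-106)] = -165.5.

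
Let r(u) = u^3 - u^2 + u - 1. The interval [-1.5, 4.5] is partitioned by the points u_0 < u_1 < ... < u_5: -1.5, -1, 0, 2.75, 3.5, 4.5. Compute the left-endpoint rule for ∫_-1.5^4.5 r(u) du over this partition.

Subinterval widths: 0.5, 1, 2.75, 0.75, 1.
Left endpoints: -1.5, -1, 0, 2.75, 3.5.
r(-1.5) = -8.125, r(-1) = -4, r(0) = -1, r(2.75) = 14.984375, r(3.5) = 33.125.
Sum = Σ Δu_i · r(u_i).
Sum = 33.55078125.

33.55078125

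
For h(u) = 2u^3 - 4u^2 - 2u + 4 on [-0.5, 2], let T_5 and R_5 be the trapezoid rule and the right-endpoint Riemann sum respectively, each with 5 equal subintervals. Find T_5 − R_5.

0.9375

T_5 = 3.4375.
R_5 = 2.5.
T_5 − R_5 = 0.9375.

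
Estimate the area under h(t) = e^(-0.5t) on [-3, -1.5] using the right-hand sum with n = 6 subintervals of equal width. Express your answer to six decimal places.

4.439948

Δt = (-1.5 − (-3))/6 = 0.25.
Right endpoints: -2.75, -2.5, -2.25, -2, -1.75, -1.5.
h(-2.75) ≈ 3.955077, h(-2.5) ≈ 3.490343, h(-2.25) ≈ 3.080217, h(-2) ≈ 2.718282, h(-1.75) ≈ 2.398875, h(-1.5) ≈ 2.117000.
Sum = Δt · [h(-2.75) + h(-2.5) + h(-2.25) + ...].
Sum ≈ 4.439948.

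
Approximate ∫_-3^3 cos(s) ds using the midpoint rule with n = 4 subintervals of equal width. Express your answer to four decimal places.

Δs = (3 − (-3))/4 = 1.5.
Midpoints: -2.25, -0.75, 0.75, 2.25.
f(-2.25) ≈ -0.6282, f(-0.75) ≈ 0.7317, f(0.75) ≈ 0.7317, f(2.25) ≈ -0.6282.
Sum = Δs · [f(-2.25) + f(-0.75) + f(0.75) + f(2.25)].
Sum ≈ 0.3105.

0.3105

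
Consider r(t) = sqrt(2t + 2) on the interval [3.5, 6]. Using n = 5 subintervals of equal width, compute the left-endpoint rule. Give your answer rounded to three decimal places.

Δt = (6 − 3.5)/5 = 0.5.
Left endpoints: 3.5, 4, 4.5, 5, 5.5.
r(3.5) ≈ 3.000, r(4) ≈ 3.162, r(4.5) ≈ 3.317, r(5) ≈ 3.464, r(5.5) ≈ 3.606.
Sum = Δt · [r(3.5) + r(4) + r(4.5) + r(5) + r(5.5)].
Sum ≈ 8.274.

8.274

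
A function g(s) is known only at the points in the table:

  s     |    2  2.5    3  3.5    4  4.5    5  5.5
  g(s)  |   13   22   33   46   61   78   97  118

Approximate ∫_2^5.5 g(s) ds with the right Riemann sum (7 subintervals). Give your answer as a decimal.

Δs = 0.5.
Sum = 0.5·[22 + 33 + 46 + 61 + 78 + 97 + 118] = 227.5.

227.5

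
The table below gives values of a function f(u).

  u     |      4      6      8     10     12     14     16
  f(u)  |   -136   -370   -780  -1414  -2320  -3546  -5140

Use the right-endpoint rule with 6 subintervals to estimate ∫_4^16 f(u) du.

-27140

Δu = 2.
Sum = 2·[(-370) + (-780) + (-1414) + (-2320) + (-3546) + (-5140)] = -27140.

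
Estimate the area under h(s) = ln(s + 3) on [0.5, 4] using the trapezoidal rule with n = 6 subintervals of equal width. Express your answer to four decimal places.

Δs = (4 − 0.5)/6 = 7/12.
h(0.5) ≈ 1.2528, h(13/12) ≈ 1.4069, h(5/3) ≈ 1.5404, h(2.25) ≈ 1.6582, h(17/6) ≈ 1.7636, h(41/12) ≈ 1.8589, h(4) ≈ 1.9459.
T_6 = (Δs/2)·[h(s_0) + 2h(s_1) + ... + 2h(s_{5}) + h(s_6)].
Sum ≈ 5.7327.

5.7327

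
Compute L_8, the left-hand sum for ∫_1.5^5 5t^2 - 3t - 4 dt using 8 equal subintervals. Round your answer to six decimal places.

132.555664

Δt = (5 − 1.5)/8 = 0.4375.
Left endpoints: 1.5, 1.9375, 2.375, 2.8125, 3.25, 3.6875, 4.125, 4.5625.
f(1.5) = 2.75, f(1.9375) = 8.95703125, f(2.375) = 17.078125, f(2.8125) = 27.11328125, f(3.25) = 39.0625, f(3.6875) = 52.92578125, f(4.125) = 68.703125, f(4.5625) = 86.39453125.
Sum = Δt · [f(1.5) + f(1.9375) + f(2.375) + ...].
Sum ≈ 132.555664.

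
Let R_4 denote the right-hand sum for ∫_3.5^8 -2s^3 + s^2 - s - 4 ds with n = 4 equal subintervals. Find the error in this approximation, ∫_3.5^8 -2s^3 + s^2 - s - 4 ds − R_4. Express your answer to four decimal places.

Exact integral: ∫_3.5^8 f(s) ds = -1860.46875.
R_4 ≈ -2393.455078.
Error ≈ -1860.46875 − (-2393.455078) ≈ 532.9863.

532.9863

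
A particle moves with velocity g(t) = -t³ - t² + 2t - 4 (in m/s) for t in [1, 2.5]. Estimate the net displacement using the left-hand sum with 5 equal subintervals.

Δt = (2.5 − 1)/5 = 0.3.
Left endpoints: 1, 1.3, 1.6, 1.9, 2.2.
g(1) = -4, g(1.3) = -5.287, g(1.6) = -7.456, g(1.9) = -10.669, g(2.2) = -15.088.
Sum = Δt · [g(1) + g(1.3) + g(1.6) + g(1.9) + g(2.2)].
Sum = -12.75.

-12.75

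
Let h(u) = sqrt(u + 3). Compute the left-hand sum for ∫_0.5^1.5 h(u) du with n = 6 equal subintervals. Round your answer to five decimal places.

Δu = (1.5 − 0.5)/6 = 1/6.
Left endpoints: 0.5, 2/3, 5/6, 1, 7/6, 4/3.
h(0.5) ≈ 1.87083, h(2/3) ≈ 1.91485, h(5/6) ≈ 1.95789, h(1) ≈ 2.00000, h(7/6) ≈ 2.04124, h(4/3) ≈ 2.08167.
Sum = Δu · [h(0.5) + h(2/3) + h(5/6) + ...].
Sum ≈ 1.97775.

1.97775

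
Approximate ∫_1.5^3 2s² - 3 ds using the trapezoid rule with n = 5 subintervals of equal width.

11.295

Δs = (3 − 1.5)/5 = 0.3.
f(1.5) = 1.5, f(1.8) = 3.48, f(2.1) = 5.82, f(2.4) = 8.52, f(2.7) = 11.58, f(3) = 15.
T_5 = (Δs/2)·[f(s_0) + 2f(s_1) + ... + 2f(s_{4}) + f(s_5)].
Sum = 11.295.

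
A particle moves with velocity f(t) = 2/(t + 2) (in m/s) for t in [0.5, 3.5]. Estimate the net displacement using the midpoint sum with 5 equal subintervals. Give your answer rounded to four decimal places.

Δt = (3.5 − 0.5)/5 = 0.6.
Midpoints: 0.8, 1.4, 2, 2.6, 3.2.
f(0.8) = 5/7, f(1.4) = 10/17, f(2) = 0.5, f(2.6) = 10/23, f(3.2) = 5/13.
Sum = Δt · [f(0.8) + f(1.4) + f(2) + f(2.6) + f(3.2)].
Sum ≈ 1.5732.

1.5732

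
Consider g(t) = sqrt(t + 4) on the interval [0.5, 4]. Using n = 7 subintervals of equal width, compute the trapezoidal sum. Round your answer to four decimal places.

8.7198

Δt = (4 − 0.5)/7 = 0.5.
g(0.5) ≈ 2.1213, g(1) ≈ 2.2361, g(1.5) ≈ 2.3452, g(2) ≈ 2.4495, g(2.5) ≈ 2.5495, g(3) ≈ 2.6458, g(3.5) ≈ 2.7386, g(4) ≈ 2.8284.
T_7 = (Δt/2)·[g(t_0) + 2g(t_1) + ... + 2g(t_{6}) + g(t_7)].
Sum ≈ 8.7198.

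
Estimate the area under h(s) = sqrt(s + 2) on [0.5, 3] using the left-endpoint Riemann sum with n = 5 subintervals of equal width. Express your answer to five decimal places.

Δs = (3 − 0.5)/5 = 0.5.
Left endpoints: 0.5, 1, 1.5, 2, 2.5.
h(0.5) ≈ 1.58114, h(1) ≈ 1.73205, h(1.5) ≈ 1.87083, h(2) ≈ 2.00000, h(2.5) ≈ 2.12132.
Sum = Δs · [h(0.5) + h(1) + h(1.5) + h(2) + h(2.5)].
Sum ≈ 4.65267.

4.65267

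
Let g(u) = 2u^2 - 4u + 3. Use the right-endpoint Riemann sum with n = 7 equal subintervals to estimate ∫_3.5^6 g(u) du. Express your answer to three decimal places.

Δu = (6 − 3.5)/7 = 5/14.
Right endpoints: 27/7, 59/14, 32/7, 69/14, 37/7, 79/14, 6.
g(27/7) = 849/49, g(59/14) = 2123/98, g(32/7) = 1299/49, g(69/14) = 3123/98, g(37/7) = 1849/49, g(79/14) = 4323/98, g(6) = 51.
Sum = Δu · [g(27/7) + g(59/14) + g(32/7) + ...].
Sum ≈ 82.219.

82.219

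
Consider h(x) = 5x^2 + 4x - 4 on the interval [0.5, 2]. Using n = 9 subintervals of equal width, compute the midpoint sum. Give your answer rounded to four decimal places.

14.6076

Δx = (2 − 0.5)/9 = 1/6.
Midpoints: 7/12, 0.75, 11/12, 13/12, 1.25, 17/12, 19/12, 1.75, 23/12.
h(7/12) = 5/144, h(0.75) = 1.8125, h(11/12) = 557/144, h(13/12) = 893/144, h(1.25) = 8.8125, h(17/12) = 1685/144, h(19/12) = 2141/144, h(1.75) = 18.3125, h(23/12) = 3173/144.
Sum = Δx · [h(7/12) + h(0.75) + h(11/12) + ...].
Sum ≈ 14.6076.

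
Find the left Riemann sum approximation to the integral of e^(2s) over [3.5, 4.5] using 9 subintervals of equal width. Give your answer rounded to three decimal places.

Δs = (4.5 − 3.5)/9 = 1/9.
Left endpoints: 3.5, 65/18, 67/18, 23/6, 71/18, 73/18, 25/6, 77/18, 79/18.
f(3.5) ≈ 1096.633, f(65/18) ≈ 1369.529, f(67/18) ≈ 1710.335, f(23/6) ≈ 2135.950, f(71/18) ≈ 2667.478, f(73/18) ≈ 3331.277, f(25/6) ≈ 4160.262, f(77/18) ≈ 5195.539, f(79/18) ≈ 6488.442.
Sum = Δs · [f(3.5) + f(65/18) + f(67/18) + ...].
Sum ≈ 3128.383.

3128.383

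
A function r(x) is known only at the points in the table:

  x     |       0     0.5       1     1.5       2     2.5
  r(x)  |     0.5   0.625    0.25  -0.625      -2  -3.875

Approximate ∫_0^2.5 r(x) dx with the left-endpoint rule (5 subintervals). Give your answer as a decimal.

-0.625

Δx = 0.5.
Sum = 0.5·[0.5 + 0.625 + 0.25 + (-0.625) + (-2)] = -0.625.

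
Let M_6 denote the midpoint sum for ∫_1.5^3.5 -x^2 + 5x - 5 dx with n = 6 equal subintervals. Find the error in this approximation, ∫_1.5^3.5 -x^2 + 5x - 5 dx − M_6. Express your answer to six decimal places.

Exact integral: ∫_1.5^3.5 f(x) dx ≈ 1.83333333.
M_6 ≈ 1.85185185.
Error ≈ 1.83333333 − 1.85185185 ≈ -0.018519.

-0.018519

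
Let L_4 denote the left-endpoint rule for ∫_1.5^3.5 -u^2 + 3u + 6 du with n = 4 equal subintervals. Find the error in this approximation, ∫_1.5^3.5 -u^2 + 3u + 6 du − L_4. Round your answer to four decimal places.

Exact integral: ∫_1.5^3.5 f(u) du ≈ 13.833333.
L_4 = 14.75.
Error ≈ 13.833333 − 14.75 ≈ -0.9167.

-0.9167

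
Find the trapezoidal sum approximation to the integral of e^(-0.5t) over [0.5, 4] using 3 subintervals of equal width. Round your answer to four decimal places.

1.3232

Δt = (4 − 0.5)/3 = 7/6.
f(0.5) ≈ 0.7788, f(5/3) ≈ 0.4346, f(17/6) ≈ 0.2425, f(4) ≈ 0.1353.
T_3 = (Δt/2)·[f(t_0) + 2f(t_1) + 2f(t_2) + f(t_3)].
Sum ≈ 1.3232.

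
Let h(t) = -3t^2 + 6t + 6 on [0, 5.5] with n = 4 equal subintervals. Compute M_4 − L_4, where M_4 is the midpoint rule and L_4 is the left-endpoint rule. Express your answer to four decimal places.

M_4 ≈ -40.025391.
L_4 = -8.12109375.
M_4 − L_4 ≈ -31.9043.

-31.9043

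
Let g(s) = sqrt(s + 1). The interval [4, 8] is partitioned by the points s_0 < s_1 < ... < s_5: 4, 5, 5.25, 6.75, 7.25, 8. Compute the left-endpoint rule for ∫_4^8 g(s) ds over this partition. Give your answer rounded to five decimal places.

10.14459

Subinterval widths: 1, 0.25, 1.5, 0.5, 0.75.
Left endpoints: 4, 5, 5.25, 6.75, 7.25.
g(4) ≈ 2.23607, g(5) ≈ 2.44949, g(5.25) ≈ 2.50000, g(6.75) ≈ 2.78388, g(7.25) ≈ 2.87228.
Sum = Σ Δs_i · g(s_i).
Sum ≈ 10.14459.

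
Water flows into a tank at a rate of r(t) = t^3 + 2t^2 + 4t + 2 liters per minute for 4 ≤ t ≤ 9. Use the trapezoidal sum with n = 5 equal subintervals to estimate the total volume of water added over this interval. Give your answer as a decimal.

2177.5

Δt = (9 − 4)/5 = 1.
r(4) = 114, r(5) = 197, r(6) = 314, r(7) = 471, r(8) = 674, r(9) = 929.
T_5 = (Δt/2)·[r(t_0) + 2r(t_1) + ... + 2r(t_{4}) + r(t_5)].
Sum = 2177.5.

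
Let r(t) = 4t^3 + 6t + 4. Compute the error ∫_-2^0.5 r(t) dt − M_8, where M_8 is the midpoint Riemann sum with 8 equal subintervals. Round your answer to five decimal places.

-0.18311

Exact integral: ∫_-2^0.5 r(t) dt = -17.1875.
M_8 ≈ -17.0043945.
Error ≈ -17.1875 − (-17.0043945) ≈ -0.18311.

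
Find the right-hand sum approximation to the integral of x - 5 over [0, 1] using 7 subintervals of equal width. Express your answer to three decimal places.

-4.429

Δx = (1 − 0)/7 = 1/7.
Right endpoints: 1/7, 2/7, 3/7, 4/7, 5/7, 6/7, 1.
f(1/7) = -34/7, f(2/7) = -33/7, f(3/7) = -32/7, f(4/7) = -31/7, f(5/7) = -30/7, f(6/7) = -29/7, f(1) = -4.
Sum = Δx · [f(1/7) + f(2/7) + f(3/7) + ...].
Sum ≈ -4.429.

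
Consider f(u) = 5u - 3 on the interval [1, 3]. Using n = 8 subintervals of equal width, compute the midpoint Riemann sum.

Δu = (3 − 1)/8 = 0.25.
Midpoints: 1.125, 1.375, 1.625, 1.875, 2.125, 2.375, 2.625, 2.875.
f(1.125) = 2.625, f(1.375) = 3.875, f(1.625) = 5.125, f(1.875) = 6.375, f(2.125) = 7.625, f(2.375) = 8.875, f(2.625) = 10.125, f(2.875) = 11.375.
Sum = Δu · [f(1.125) + f(1.375) + f(1.625) + ...].
Sum = 14.

14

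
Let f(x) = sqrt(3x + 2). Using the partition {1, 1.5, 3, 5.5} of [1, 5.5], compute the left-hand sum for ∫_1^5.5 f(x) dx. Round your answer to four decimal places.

13.2339

Subinterval widths: 0.5, 1.5, 2.5.
Left endpoints: 1, 1.5, 3.
f(1) ≈ 2.2361, f(1.5) ≈ 2.5495, f(3) ≈ 3.3166.
Sum = Σ Δx_i · f(x_i).
Sum ≈ 13.2339.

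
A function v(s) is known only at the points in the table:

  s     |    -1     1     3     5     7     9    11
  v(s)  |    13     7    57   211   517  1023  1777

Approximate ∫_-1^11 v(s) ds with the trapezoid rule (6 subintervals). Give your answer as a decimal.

Δs = 2.
T_6 = (2/2)·[13 + 2·7 + 2·57 + 2·211 + 2·517 + 2·1023 + 1777] = 5420.

5420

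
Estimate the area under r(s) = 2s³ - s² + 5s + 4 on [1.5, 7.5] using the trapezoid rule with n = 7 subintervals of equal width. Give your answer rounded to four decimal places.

1618.1020

Δs = (7.5 − 1.5)/7 = 6/7.
r(1.5) = 16, r(33/14) = 12493/343, r(45/14) = 26122/343, r(57/14) = 48967/343, r(69/14) = 83620/343, r(81/14) = 132673/343, r(93/14) = 198718/343, r(7.5) = 829.
T_7 = (Δs/2)·[r(s_0) + 2r(s_1) + ... + 2r(s_{6}) + r(s_7)].
Sum ≈ 1618.1020.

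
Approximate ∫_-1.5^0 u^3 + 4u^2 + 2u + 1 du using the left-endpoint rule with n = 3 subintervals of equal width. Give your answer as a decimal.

3.25

Δu = (0 − (-1.5))/3 = 0.5.
Left endpoints: -1.5, -1, -0.5.
f(-1.5) = 3.625, f(-1) = 2, f(-0.5) = 0.875.
Sum = Δu · [f(-1.5) + f(-1) + f(-0.5)].
Sum = 3.25.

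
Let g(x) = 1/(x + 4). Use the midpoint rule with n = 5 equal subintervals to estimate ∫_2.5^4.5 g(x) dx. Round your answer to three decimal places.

0.268

Δx = (4.5 − 2.5)/5 = 0.4.
Midpoints: 2.7, 3.1, 3.5, 3.9, 4.3.
g(2.7) = 10/67, g(3.1) = 10/71, g(3.5) = 2/15, g(3.9) = 10/79, g(4.3) = 10/83.
Sum = Δx · [g(2.7) + g(3.1) + g(3.5) + g(3.9) + g(4.3)].
Sum ≈ 0.268.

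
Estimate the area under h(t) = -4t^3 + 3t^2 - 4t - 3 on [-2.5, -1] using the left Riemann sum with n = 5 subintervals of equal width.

Δt = (-1 − (-2.5))/5 = 0.3.
Left endpoints: -2.5, -2.2, -1.9, -1.6, -1.3.
h(-2.5) = 88.25, h(-2.2) = 62.912, h(-1.9) = 42.866, h(-1.6) = 27.464, h(-1.3) = 16.058.
Sum = Δt · [h(-2.5) + h(-2.2) + h(-1.9) + h(-1.6) + h(-1.3)].
Sum = 71.265.

71.265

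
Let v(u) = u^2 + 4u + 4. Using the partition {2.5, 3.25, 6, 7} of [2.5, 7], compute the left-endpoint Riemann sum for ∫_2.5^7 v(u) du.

154.984375

Subinterval widths: 0.75, 2.75, 1.
Left endpoints: 2.5, 3.25, 6.
v(2.5) = 20.25, v(3.25) = 27.5625, v(6) = 64.
Sum = Σ Δu_i · v(u_i).
Sum = 154.984375.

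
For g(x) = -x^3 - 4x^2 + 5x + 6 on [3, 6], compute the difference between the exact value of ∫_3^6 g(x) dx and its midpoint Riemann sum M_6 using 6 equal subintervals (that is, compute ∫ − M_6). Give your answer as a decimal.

-1.09375

Exact integral: ∫_3^6 g(x) dx = -470.25.
M_6 = -469.15625.
Error = -470.25 − (-469.15625) = -1.09375.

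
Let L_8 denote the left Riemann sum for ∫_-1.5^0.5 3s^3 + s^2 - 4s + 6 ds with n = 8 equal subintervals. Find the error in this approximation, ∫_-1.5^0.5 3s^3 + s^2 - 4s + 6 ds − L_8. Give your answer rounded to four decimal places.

Exact integral: ∫_-1.5^0.5 f(s) ds ≈ 13.416667.
L_8 = 13.28125.
Error ≈ 13.416667 − 13.28125 ≈ 0.1354.

0.1354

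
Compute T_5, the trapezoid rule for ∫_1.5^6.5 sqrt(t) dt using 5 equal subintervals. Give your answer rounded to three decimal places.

Δt = (6.5 − 1.5)/5 = 1.
f(1.5) ≈ 1.225, f(2.5) ≈ 1.581, f(3.5) ≈ 1.871, f(4.5) ≈ 2.121, f(5.5) ≈ 2.345, f(6.5) ≈ 2.550.
T_5 = (Δt/2)·[f(t_0) + 2f(t_1) + ... + 2f(t_{4}) + f(t_5)].
Sum ≈ 9.806.

9.806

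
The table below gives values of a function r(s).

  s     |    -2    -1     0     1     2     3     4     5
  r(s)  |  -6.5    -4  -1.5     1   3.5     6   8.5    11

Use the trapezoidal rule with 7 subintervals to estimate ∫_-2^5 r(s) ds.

15.75

Δs = 1.
T_7 = (1/2)·[(-6.5) + 2·(-4) + 2·(-1.5) + 2·1 + 2·3.5 + 2·6 + 2·8.5 + 11] = 15.75.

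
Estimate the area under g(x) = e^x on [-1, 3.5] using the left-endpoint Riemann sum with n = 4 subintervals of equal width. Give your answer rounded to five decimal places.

17.71018

Δx = (3.5 − (-1))/4 = 1.125.
Left endpoints: -1, 0.125, 1.25, 2.375.
g(-1) ≈ 0.36788, g(0.125) ≈ 1.13315, g(1.25) ≈ 3.49034, g(2.375) ≈ 10.75101.
Sum = Δx · [g(-1) + g(0.125) + g(1.25) + g(2.375)].
Sum ≈ 17.71018.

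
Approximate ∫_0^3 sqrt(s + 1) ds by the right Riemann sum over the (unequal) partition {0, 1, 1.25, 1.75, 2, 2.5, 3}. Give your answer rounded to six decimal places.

Subinterval widths: 1, 0.25, 0.5, 0.25, 0.5, 0.5.
Right endpoints: 1, 1.25, 1.75, 2, 2.5, 3.
f(1) ≈ 1.414214, f(1.25) ≈ 1.500000, f(1.75) ≈ 1.658312, f(2) ≈ 1.732051, f(2.5) ≈ 1.870829, f(3) ≈ 2.000000.
Sum = Σ Δs_i · f(s_i).
Sum ≈ 4.986797.

4.986797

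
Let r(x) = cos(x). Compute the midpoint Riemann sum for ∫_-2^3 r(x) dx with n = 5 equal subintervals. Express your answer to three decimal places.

1.095

Δx = (3 − (-2))/5 = 1.
Midpoints: -1.5, -0.5, 0.5, 1.5, 2.5.
r(-1.5) ≈ 0.071, r(-0.5) ≈ 0.878, r(0.5) ≈ 0.878, r(1.5) ≈ 0.071, r(2.5) ≈ -0.801.
Sum = Δx · [r(-1.5) + r(-0.5) + r(0.5) + r(1.5) + r(2.5)].
Sum ≈ 1.095.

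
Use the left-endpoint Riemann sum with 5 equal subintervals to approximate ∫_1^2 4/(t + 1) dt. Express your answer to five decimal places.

1.69038

Δt = (2 − 1)/5 = 0.2.
Left endpoints: 1, 1.2, 1.4, 1.6, 1.8.
f(1) = 2, f(1.2) = 20/11, f(1.4) = 5/3, f(1.6) = 20/13, f(1.8) = 10/7.
Sum = Δt · [f(1) + f(1.2) + f(1.4) + f(1.6) + f(1.8)].
Sum ≈ 1.69038.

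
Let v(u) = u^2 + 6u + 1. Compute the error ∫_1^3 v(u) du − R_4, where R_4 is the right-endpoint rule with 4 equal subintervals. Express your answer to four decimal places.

Exact integral: ∫_1^3 v(u) du ≈ 34.666667.
R_4 = 39.75.
Error ≈ 34.666667 − 39.75 ≈ -5.0833.

-5.0833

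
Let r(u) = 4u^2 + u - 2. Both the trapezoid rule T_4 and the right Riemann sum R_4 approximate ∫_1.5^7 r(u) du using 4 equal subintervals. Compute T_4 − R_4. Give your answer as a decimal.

-132.34375

T_4 = 472.140625.
R_4 = 604.484375.
T_4 − R_4 = -132.34375.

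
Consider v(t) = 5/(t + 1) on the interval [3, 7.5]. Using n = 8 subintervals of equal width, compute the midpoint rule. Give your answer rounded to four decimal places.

3.7657

Δt = (7.5 − 3)/8 = 0.5625.
Midpoints: 3.28125, 3.84375, 4.40625, 4.96875, 5.53125, 6.09375, 6.65625, 7.21875.
v(3.28125) = 160/137, v(3.84375) = 32/31, v(4.40625) = 160/173, v(4.96875) = 160/191, v(5.53125) = 160/209, v(6.09375) = 160/227, v(6.65625) = 32/49, v(7.21875) = 160/263.
Sum = Δt · [v(3.28125) + v(3.84375) + v(4.40625) + ...].
Sum ≈ 3.7657.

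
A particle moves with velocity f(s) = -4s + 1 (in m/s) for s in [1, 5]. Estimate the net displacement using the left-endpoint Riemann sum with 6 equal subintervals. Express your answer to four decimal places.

-38.6667

Δs = (5 − 1)/6 = 2/3.
Left endpoints: 1, 5/3, 7/3, 3, 11/3, 13/3.
f(1) = -3, f(5/3) = -17/3, f(7/3) = -25/3, f(3) = -11, f(11/3) = -41/3, f(13/3) = -49/3.
Sum = Δs · [f(1) + f(5/3) + f(7/3) + ...].
Sum ≈ -38.6667.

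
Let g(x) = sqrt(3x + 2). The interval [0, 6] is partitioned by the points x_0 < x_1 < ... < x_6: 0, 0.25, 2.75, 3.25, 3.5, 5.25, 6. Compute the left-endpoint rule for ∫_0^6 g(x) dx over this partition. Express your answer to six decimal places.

Subinterval widths: 0.25, 2.5, 0.5, 0.25, 1.75, 0.75.
Left endpoints: 0, 0.25, 2.75, 3.25, 3.5, 5.25.
g(0) ≈ 1.414214, g(0.25) ≈ 1.658312, g(2.75) ≈ 3.201562, g(3.25) ≈ 3.427827, g(3.5) ≈ 3.535534, g(5.25) ≈ 4.213075.
Sum = Σ Δx_i · g(x_i).
Sum ≈ 16.304063.

16.304063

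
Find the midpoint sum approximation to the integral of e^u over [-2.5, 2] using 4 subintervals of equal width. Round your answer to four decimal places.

6.9354

Δu = (2 − (-2.5))/4 = 1.125.
Midpoints: -1.9375, -0.8125, 0.3125, 1.4375.
f(-1.9375) ≈ 0.1441, f(-0.8125) ≈ 0.4437, f(0.3125) ≈ 1.3668, f(1.4375) ≈ 4.2102.
Sum = Δu · [f(-1.9375) + f(-0.8125) + f(0.3125) + f(1.4375)].
Sum ≈ 6.9354.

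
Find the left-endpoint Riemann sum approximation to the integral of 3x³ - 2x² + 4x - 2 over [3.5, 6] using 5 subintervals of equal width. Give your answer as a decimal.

Δx = (6 − 3.5)/5 = 0.5.
Left endpoints: 3.5, 4, 4.5, 5, 5.5.
f(3.5) = 116.125, f(4) = 174, f(4.5) = 248.875, f(5) = 343, f(5.5) = 458.625.
Sum = Δx · [f(3.5) + f(4) + f(4.5) + f(5) + f(5.5)].
Sum = 670.3125.

670.3125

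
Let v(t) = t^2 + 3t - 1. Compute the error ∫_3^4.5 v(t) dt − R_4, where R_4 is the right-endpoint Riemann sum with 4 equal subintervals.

-2.98828125

Exact integral: ∫_3^4.5 v(t) dt = 36.75.
R_4 = 39.73828125.
Error = 36.75 − 39.73828125 = -2.98828125.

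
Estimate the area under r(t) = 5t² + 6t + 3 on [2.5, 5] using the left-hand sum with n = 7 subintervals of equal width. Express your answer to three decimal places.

Δt = (5 − 2.5)/7 = 5/14.
Left endpoints: 2.5, 20/7, 45/14, 25/7, 55/14, 30/7, 65/14.
r(2.5) = 49.25, r(20/7) = 2987/49, r(45/14) = 14493/196, r(25/7) = 4322/49, r(55/14) = 20333/196, r(30/7) = 5907/49, r(65/14) = 27173/196.
Sum = Δt · [r(2.5) + r(20/7) + r(45/14) + ...].
Sum ≈ 226.888.

226.888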